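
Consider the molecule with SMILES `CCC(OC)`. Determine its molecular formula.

C4H10O

Atom tally by fragment:
  CH3 → C:1 H:3
  CH2 → C:1 H:2
  CH2OCH3 → C:2 H:5 O:1
Element totals:
  C: 4
  H: 10
  O: 1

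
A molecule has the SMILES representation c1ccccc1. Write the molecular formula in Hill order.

C6H6

Atom tally by fragment:
  benzene ring core → C:6 H:6
Element totals:
  C: 6
  H: 6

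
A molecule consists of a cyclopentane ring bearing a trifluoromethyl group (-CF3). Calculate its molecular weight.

138.13 g/mol

Atom tally by fragment:
  cyclopentane ring core → C:5 H:10
  (− 1 ring H displaced by substituents)
  + CF3 → C:1 F:3
Element totals:
  C: 6
  H: 9
  F: 3
Molecular formula: C6H9F3.
  M = 6(12.011) + 9(1.008) + 3(18.998)
    = 72.066 + 9.072 + 56.994 = 138.132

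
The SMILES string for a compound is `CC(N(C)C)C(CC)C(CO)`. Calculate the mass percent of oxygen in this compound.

Atom tally by fragment:
  CH3 → C:1 H:3
  CH(N(CH3)2) → C:3 H:7 N:1
  CH(C2H5) → C:3 H:6
  CH2CH2OH → C:2 H:5 O:1
Element totals:
  C: 9
  H: 21
  N: 1
  O: 1
Molecular formula: C9H21NO.
Molar mass = 159.273 g/mol.
Mass from O: 1 × 15.999 = 15.999 g/mol.
%O = 15.999 / 159.273 × 100 = 10.05%.

10.05%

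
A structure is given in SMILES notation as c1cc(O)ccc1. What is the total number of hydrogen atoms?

Atom tally by fragment:
  benzene ring core → C:6 H:6
  (− 1 ring H displaced by substituents)
  + OH → O:1 H:1
Element totals:
  C: 6
  H: 6
  O: 1

6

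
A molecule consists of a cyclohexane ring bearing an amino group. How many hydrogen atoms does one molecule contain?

Atom tally by fragment:
  cyclohexane ring core → C:6 H:12
  (− 1 ring H displaced by substituents)
  + NH2 → N:1 H:2
Element totals:
  C: 6
  H: 13
  N: 1

13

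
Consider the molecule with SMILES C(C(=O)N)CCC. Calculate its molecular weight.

101.15 g/mol

Atom tally by fragment:
  H2NOCCH2 → C:2 H:4 O:1 N:1
  CH2 → C:1 H:2
  CH2 → C:1 H:2
  CH3 → C:1 H:3
Element totals:
  C: 5
  H: 11
  N: 1
  O: 1
Molecular formula: C5H11NO.
  M = 5(12.011) + 11(1.008) + 14.007 + 15.999
    = 60.055 + 11.088 + 14.007 + 15.999 = 101.149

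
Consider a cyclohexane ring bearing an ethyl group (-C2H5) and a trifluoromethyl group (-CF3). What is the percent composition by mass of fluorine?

Atom tally by fragment:
  cyclohexane ring core → C:6 H:12
  (− 2 ring H displaced by substituents)
  + C2H5 → C:2 H:5
  + CF3 → C:1 F:3
Element totals:
  C: 9
  H: 15
  F: 3
Molecular formula: C9H15F3.
Molar mass = 180.213 g/mol.
Mass from F: 3 × 18.998 = 56.994 g/mol.
%F = 56.994 / 180.213 × 100 = 31.63%.

31.63%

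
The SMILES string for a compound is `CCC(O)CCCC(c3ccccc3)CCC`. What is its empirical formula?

C16H26O

Atom tally by fragment:
  CH3 → C:1 H:3
  CH2 → C:1 H:2
  CH(OH) → C:1 H:2 O:1
  CH2 → C:1 H:2
  CH2 → C:1 H:2
  CH2 → C:1 H:2
  CH(C6H5) → C:7 H:6
  CH2 → C:1 H:2
  CH2 → C:1 H:2
  CH3 → C:1 H:3
Element totals:
  C: 16
  H: 26
  O: 1
Molecular formula: C16H26O.
gcd of subscripts (16, 26, 1) = 1, so the empirical formula equals the molecular formula.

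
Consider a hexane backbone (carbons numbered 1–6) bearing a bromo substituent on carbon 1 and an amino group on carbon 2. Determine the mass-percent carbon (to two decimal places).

Atom tally by fragment:
  BrCH2 → C:1 H:2 Br:1
  CH(NH2) → C:1 H:3 N:1
  CH2 → C:1 H:2
  CH2 → C:1 H:2
  CH2 → C:1 H:2
  CH3 → C:1 H:3
Element totals:
  C: 6
  H: 14
  Br: 1
  N: 1
Molecular formula: C6H14BrN.
Molar mass = 180.089 g/mol.
Mass from C: 6 × 12.011 = 72.066 g/mol.
%C = 72.066 / 180.089 × 100 = 40.02%.

40.02%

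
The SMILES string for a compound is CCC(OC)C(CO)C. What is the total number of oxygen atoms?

Atom tally by fragment:
  CH3 → C:1 H:3
  CH2 → C:1 H:2
  CH(OCH3) → C:2 H:4 O:1
  CH(CH2OH) → C:2 H:4 O:1
  CH3 → C:1 H:3
Element totals:
  C: 7
  H: 16
  O: 2

2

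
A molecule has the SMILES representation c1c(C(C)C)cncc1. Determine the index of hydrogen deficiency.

Atom tally by fragment:
  pyridine ring core → C:5 H:5 N:1
  (− 1 ring H displaced by substituents)
  + CH(CH3)2 → C:3 H:7
Element totals:
  C: 8
  H: 11
  N: 1
Molecular formula: C8H11N.
DoU = (2C + 2 + N − H − X) / 2 = (2·8 + 2 + 1 − 11 − 0) / 2 = 4.

4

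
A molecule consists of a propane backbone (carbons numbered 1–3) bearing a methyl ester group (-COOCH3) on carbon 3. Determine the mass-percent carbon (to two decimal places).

58.80%

Atom tally by fragment:
  CH3 → C:1 H:3
  CH2 → C:1 H:2
  CH2COOCH3 → C:3 H:5 O:2
Element totals:
  C: 5
  H: 10
  O: 2
Molecular formula: C5H10O2.
Molar mass = 102.133 g/mol.
Mass from C: 5 × 12.011 = 60.055 g/mol.
%C = 60.055 / 102.133 × 100 = 58.80%.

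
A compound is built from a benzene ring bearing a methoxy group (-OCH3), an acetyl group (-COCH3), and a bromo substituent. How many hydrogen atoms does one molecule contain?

9

Atom tally by fragment:
  benzene ring core → C:6 H:6
  (− 3 ring H displaced by substituents)
  + OCH3 → C:1 H:3 O:1
  + COCH3 → C:2 H:3 O:1
  + Br → Br:1
Element totals:
  C: 9
  H: 9
  Br: 1
  O: 2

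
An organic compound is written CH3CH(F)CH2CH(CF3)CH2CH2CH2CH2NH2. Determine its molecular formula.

C9H17F4N

Element totals:
  C: 9
  H: 17
  F: 4
  N: 1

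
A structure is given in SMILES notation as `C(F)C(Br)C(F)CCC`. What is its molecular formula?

C6H11BrF2

Atom tally by fragment:
  FCH2 → C:1 H:2 F:1
  CH(Br) → C:1 H:1 Br:1
  CH(F) → C:1 H:1 F:1
  CH2 → C:1 H:2
  CH2 → C:1 H:2
  CH3 → C:1 H:3
Element totals:
  C: 6
  H: 11
  Br: 1
  F: 2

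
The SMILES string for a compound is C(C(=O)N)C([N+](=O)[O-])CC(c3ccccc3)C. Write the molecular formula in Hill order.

Atom tally by fragment:
  H2NOCCH2 → C:2 H:4 O:1 N:1
  CH(NO2) → C:1 H:1 N:1 O:2
  CH2 → C:1 H:2
  CH(C6H5) → C:7 H:6
  CH3 → C:1 H:3
Element totals:
  C: 12
  H: 16
  N: 2
  O: 3

C12H16N2O3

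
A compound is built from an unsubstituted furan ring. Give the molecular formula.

C4H4O

Atom tally by fragment:
  furan ring core → C:4 H:4 O:1
Element totals:
  C: 4
  H: 4
  O: 1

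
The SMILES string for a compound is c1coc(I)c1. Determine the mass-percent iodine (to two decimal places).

Atom tally by fragment:
  furan ring core → C:4 H:4 O:1
  (− 1 ring H displaced by substituents)
  + I → I:1
Element totals:
  C: 4
  H: 3
  I: 1
  O: 1
Molecular formula: C4H3IO.
Molar mass = 193.971 g/mol.
Mass from I: 1 × 126.904 = 126.904 g/mol.
%I = 126.904 / 193.971 × 100 = 65.42%.

65.42%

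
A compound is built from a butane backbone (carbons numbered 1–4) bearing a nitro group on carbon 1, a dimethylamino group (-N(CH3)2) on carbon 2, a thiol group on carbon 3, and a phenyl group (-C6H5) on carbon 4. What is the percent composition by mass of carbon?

56.67%

Atom tally by fragment:
  O2NCH2 → C:1 H:2 N:1 O:2
  CH(N(CH3)2) → C:3 H:7 N:1
  CH(SH) → C:1 H:2 S:1
  CH2C6H5 → C:7 H:7
Element totals:
  C: 12
  H: 18
  N: 2
  O: 2
  S: 1
Molecular formula: C12H18N2O2S.
Molar mass = 254.348 g/mol.
Mass from C: 12 × 12.011 = 144.132 g/mol.
%C = 144.132 / 254.348 × 100 = 56.67%.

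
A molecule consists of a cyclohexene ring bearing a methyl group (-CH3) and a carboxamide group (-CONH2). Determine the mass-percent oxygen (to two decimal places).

Atom tally by fragment:
  cyclohexene ring core → C:6 H:10
  (− 2 ring H displaced by substituents)
  + CH3 → C:1 H:3
  + CONH2 → C:1 H:2 O:1 N:1
Element totals:
  C: 8
  H: 13
  N: 1
  O: 1
Molecular formula: C8H13NO.
Molar mass = 139.198 g/mol.
Mass from O: 1 × 15.999 = 15.999 g/mol.
%O = 15.999 / 139.198 × 100 = 11.49%.

11.49%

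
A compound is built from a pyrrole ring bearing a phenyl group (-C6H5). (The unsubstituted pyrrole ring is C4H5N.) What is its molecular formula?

Atom tally by fragment:
  pyrrole ring core → C:4 H:5 N:1
  (− 1 ring H displaced by substituents)
  + C6H5 → C:6 H:5
Element totals:
  C: 10
  H: 9
  N: 1

C10H9N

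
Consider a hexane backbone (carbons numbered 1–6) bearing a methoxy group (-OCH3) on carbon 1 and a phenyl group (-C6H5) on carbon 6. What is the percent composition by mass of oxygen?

8.32%

Atom tally by fragment:
  CH3OCH2 → C:2 H:5 O:1
  CH2 → C:1 H:2
  CH2 → C:1 H:2
  CH2 → C:1 H:2
  CH2 → C:1 H:2
  CH2C6H5 → C:7 H:7
Element totals:
  C: 13
  H: 20
  O: 1
Molecular formula: C13H20O.
Molar mass = 192.302 g/mol.
Mass from O: 1 × 15.999 = 15.999 g/mol.
%O = 15.999 / 192.302 × 100 = 8.32%.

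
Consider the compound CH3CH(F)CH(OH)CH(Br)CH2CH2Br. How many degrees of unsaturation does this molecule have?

0

Atom tally by fragment:
  CH3 → C:1 H:3
  CH(F) → C:1 H:1 F:1
  CH(OH) → C:1 H:2 O:1
  CH(Br) → C:1 H:1 Br:1
  CH2 → C:1 H:2
  CH2Br → C:1 H:2 Br:1
Element totals:
  C: 6
  H: 11
  Br: 2
  F: 1
  O: 1
Molecular formula: C6H11Br2FO.
DoU = (2C + 2 + N − H − X) / 2 = (2·6 + 2 + 0 − 11 − 3) / 2 = 0.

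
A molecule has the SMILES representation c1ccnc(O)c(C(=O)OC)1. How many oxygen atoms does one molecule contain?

3

Atom tally by fragment:
  pyridine ring core → C:5 H:5 N:1
  (− 2 ring H displaced by substituents)
  + OH → O:1 H:1
  + COOCH3 → C:2 H:3 O:2
Element totals:
  C: 7
  H: 7
  N: 1
  O: 3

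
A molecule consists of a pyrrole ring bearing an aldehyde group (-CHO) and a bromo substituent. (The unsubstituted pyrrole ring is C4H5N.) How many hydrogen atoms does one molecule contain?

Atom tally by fragment:
  pyrrole ring core → C:4 H:5 N:1
  (− 2 ring H displaced by substituents)
  + CHO → C:1 H:1 O:1
  + Br → Br:1
Element totals:
  C: 5
  H: 4
  Br: 1
  N: 1
  O: 1

4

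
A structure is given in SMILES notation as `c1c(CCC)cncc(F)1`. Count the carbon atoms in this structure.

8

Atom tally by fragment:
  pyridine ring core → C:5 H:5 N:1
  (− 2 ring H displaced by substituents)
  + CH2CH2CH3 → C:3 H:7
  + F → F:1
Element totals:
  C: 8
  H: 10
  F: 1
  N: 1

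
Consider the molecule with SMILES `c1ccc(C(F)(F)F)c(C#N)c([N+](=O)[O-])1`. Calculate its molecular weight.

216.12 g/mol

Atom tally by fragment:
  benzene ring core → C:6 H:6
  (− 3 ring H displaced by substituents)
  + CF3 → C:1 F:3
  + CN → C:1 N:1
  + NO2 → N:1 O:2
Element totals:
  C: 8
  H: 3
  F: 3
  N: 2
  O: 2
Molecular formula: C8H3F3N2O2.
  M = 8(12.011) + 3(1.008) + 3(18.998) + 2(14.007) + 2(15.999)
    = 96.088 + 3.024 + 56.994 + 28.014 + 31.998 = 216.118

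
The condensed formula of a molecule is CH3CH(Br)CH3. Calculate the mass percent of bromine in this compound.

Atom tally by fragment:
  CH3 → C:1 H:3
  CH(Br) → C:1 H:1 Br:1
  CH3 → C:1 H:3
Element totals:
  C: 3
  H: 7
  Br: 1
Molecular formula: C3H7Br.
Molar mass = 122.993 g/mol.
Mass from Br: 1 × 79.904 = 79.904 g/mol.
%Br = 79.904 / 122.993 × 100 = 64.97%.

64.97%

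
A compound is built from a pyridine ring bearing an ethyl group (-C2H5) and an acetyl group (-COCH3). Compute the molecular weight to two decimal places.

Atom tally by fragment:
  pyridine ring core → C:5 H:5 N:1
  (− 2 ring H displaced by substituents)
  + C2H5 → C:2 H:5
  + COCH3 → C:2 H:3 O:1
Element totals:
  C: 9
  H: 11
  N: 1
  O: 1
Molecular formula: C9H11NO.
  M = 9(12.011) + 11(1.008) + 14.007 + 15.999
    = 108.099 + 11.088 + 14.007 + 15.999 = 149.193

149.19 g/mol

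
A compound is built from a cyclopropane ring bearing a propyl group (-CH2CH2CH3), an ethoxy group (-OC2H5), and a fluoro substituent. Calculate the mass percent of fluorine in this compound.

Atom tally by fragment:
  cyclopropane ring core → C:3 H:6
  (− 3 ring H displaced by substituents)
  + CH2CH2CH3 → C:3 H:7
  + OC2H5 → C:2 H:5 O:1
  + F → F:1
Element totals:
  C: 8
  H: 15
  F: 1
  O: 1
Molecular formula: C8H15FO.
Molar mass = 146.205 g/mol.
Mass from F: 1 × 18.998 = 18.998 g/mol.
%F = 18.998 / 146.205 × 100 = 12.99%.

12.99%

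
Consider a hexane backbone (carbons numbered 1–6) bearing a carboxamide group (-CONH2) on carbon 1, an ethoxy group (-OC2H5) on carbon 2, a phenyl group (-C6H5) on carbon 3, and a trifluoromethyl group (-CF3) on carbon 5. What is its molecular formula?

Atom tally by fragment:
  H2NOCCH2 → C:2 H:4 O:1 N:1
  CH(OC2H5) → C:3 H:6 O:1
  CH(C6H5) → C:7 H:6
  CH2 → C:1 H:2
  CH(CF3) → C:2 H:1 F:3
  CH3 → C:1 H:3
Element totals:
  C: 16
  H: 22
  F: 3
  N: 1
  O: 2

C16H22F3NO2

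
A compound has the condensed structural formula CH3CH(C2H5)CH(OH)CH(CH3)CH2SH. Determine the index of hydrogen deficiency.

Atom tally by fragment:
  CH3 → C:1 H:3
  CH(C2H5) → C:3 H:6
  CH(OH) → C:1 H:2 O:1
  CH(CH3) → C:2 H:4
  CH2SH → C:1 H:3 S:1
Element totals:
  C: 8
  H: 18
  O: 1
  S: 1
Molecular formula: C8H18OS.
DoU = (2C + 2 + N − H − X) / 2 = (2·8 + 2 + 0 − 18 − 0) / 2 = 0.

0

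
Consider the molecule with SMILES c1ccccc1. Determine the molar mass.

Atom tally by fragment:
  benzene ring core → C:6 H:6
Element totals:
  C: 6
  H: 6
Molecular formula: C6H6.
  M = 6(12.011) + 6(1.008)
    = 72.066 + 6.048 = 78.114

78.11 g/mol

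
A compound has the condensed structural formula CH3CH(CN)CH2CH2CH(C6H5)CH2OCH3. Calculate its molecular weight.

217.31 g/mol

Atom tally by fragment:
  CH3 → C:1 H:3
  CH(CN) → C:2 H:1 N:1
  CH2 → C:1 H:2
  CH2 → C:1 H:2
  CH(C6H5) → C:7 H:6
  CH2OCH3 → C:2 H:5 O:1
Element totals:
  C: 14
  H: 19
  N: 1
  O: 1
Molecular formula: C14H19NO.
  M = 14(12.011) + 19(1.008) + 14.007 + 15.999
    = 168.154 + 19.152 + 14.007 + 15.999 = 217.312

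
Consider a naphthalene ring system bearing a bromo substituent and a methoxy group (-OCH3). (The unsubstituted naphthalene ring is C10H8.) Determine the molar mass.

Atom tally by fragment:
  naphthalene ring system core → C:10 H:8
  (− 2 ring H displaced by substituents)
  + Br → Br:1
  + OCH3 → C:1 H:3 O:1
Element totals:
  C: 11
  H: 9
  Br: 1
  O: 1
Molecular formula: C11H9BrO.
  M = 11(12.011) + 9(1.008) + 79.904 + 15.999
    = 132.121 + 9.072 + 79.904 + 15.999 = 237.096

237.10 g/mol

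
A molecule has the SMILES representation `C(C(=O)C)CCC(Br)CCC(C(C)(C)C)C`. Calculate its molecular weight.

291.27 g/mol

Atom tally by fragment:
  CH3COCH2 → C:3 H:5 O:1
  CH2 → C:1 H:2
  CH2 → C:1 H:2
  CH(Br) → C:1 H:1 Br:1
  CH2 → C:1 H:2
  CH2 → C:1 H:2
  CH(C(CH3)3) → C:5 H:10
  CH3 → C:1 H:3
Element totals:
  C: 14
  H: 27
  Br: 1
  O: 1
Molecular formula: C14H27BrO.
  M = 14(12.011) + 27(1.008) + 79.904 + 15.999
    = 168.154 + 27.216 + 79.904 + 15.999 = 291.273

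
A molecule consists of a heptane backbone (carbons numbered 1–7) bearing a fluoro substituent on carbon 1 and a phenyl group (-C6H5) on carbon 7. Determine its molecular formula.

Atom tally by fragment:
  FCH2 → C:1 H:2 F:1
  CH2 → C:1 H:2
  CH2 → C:1 H:2
  CH2 → C:1 H:2
  CH2 → C:1 H:2
  CH2 → C:1 H:2
  CH2C6H5 → C:7 H:7
Element totals:
  C: 13
  H: 19
  F: 1

C13H19F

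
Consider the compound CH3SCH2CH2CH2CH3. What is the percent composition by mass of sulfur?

30.76%

Atom tally by fragment:
  CH3SCH2 → C:2 H:5 S:1
  CH2 → C:1 H:2
  CH2 → C:1 H:2
  CH3 → C:1 H:3
Element totals:
  C: 5
  H: 12
  S: 1
Molecular formula: C5H12S.
Molar mass = 104.211 g/mol.
Mass from S: 1 × 32.06 = 32.060 g/mol.
%S = 32.060 / 104.211 × 100 = 30.76%.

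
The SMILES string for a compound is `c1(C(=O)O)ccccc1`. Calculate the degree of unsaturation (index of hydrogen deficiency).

Atom tally by fragment:
  benzene ring core → C:6 H:6
  (− 1 ring H displaced by substituents)
  + COOH → C:1 H:1 O:2
Element totals:
  C: 7
  H: 6
  O: 2
Molecular formula: C7H6O2.
DoU = (2C + 2 + N − H − X) / 2 = (2·7 + 2 + 0 − 6 − 0) / 2 = 5.

5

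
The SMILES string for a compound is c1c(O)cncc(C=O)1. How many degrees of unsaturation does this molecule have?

5

Atom tally by fragment:
  pyridine ring core → C:5 H:5 N:1
  (− 2 ring H displaced by substituents)
  + OH → O:1 H:1
  + CHO → C:1 H:1 O:1
Element totals:
  C: 6
  H: 5
  N: 1
  O: 2
Molecular formula: C6H5NO2.
DoU = (2C + 2 + N − H − X) / 2 = (2·6 + 2 + 1 − 5 − 0) / 2 = 5.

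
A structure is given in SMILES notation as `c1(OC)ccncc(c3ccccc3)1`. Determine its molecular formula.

C12H11NO

Atom tally by fragment:
  pyridine ring core → C:5 H:5 N:1
  (− 2 ring H displaced by substituents)
  + OCH3 → C:1 H:3 O:1
  + C6H5 → C:6 H:5
Element totals:
  C: 12
  H: 11
  N: 1
  O: 1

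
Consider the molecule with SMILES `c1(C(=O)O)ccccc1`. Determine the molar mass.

122.12 g/mol

Atom tally by fragment:
  benzene ring core → C:6 H:6
  (− 1 ring H displaced by substituents)
  + COOH → C:1 H:1 O:2
Element totals:
  C: 7
  H: 6
  O: 2
Molecular formula: C7H6O2.
  M = 7(12.011) + 6(1.008) + 2(15.999)
    = 84.077 + 6.048 + 31.998 = 122.123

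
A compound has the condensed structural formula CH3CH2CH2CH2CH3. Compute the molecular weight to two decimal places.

Element totals:
  C: 5
  H: 12
Molecular formula: C5H12.
  M = 5(12.011) + 12(1.008)
    = 60.055 + 12.096 = 72.151

72.15 g/mol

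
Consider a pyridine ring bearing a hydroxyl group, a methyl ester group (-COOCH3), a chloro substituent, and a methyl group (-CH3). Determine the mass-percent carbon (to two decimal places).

Atom tally by fragment:
  pyridine ring core → C:5 H:5 N:1
  (− 4 ring H displaced by substituents)
  + OH → O:1 H:1
  + COOCH3 → C:2 H:3 O:2
  + Cl → Cl:1
  + CH3 → C:1 H:3
Element totals:
  C: 8
  H: 8
  Cl: 1
  N: 1
  O: 3
Molecular formula: C8H8ClNO3.
Molar mass = 201.606 g/mol.
Mass from C: 8 × 12.011 = 96.088 g/mol.
%C = 96.088 / 201.606 × 100 = 47.66%.

47.66%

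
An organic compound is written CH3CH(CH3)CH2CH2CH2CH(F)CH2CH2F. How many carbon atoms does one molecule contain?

9

Element totals:
  C: 9
  H: 18
  F: 2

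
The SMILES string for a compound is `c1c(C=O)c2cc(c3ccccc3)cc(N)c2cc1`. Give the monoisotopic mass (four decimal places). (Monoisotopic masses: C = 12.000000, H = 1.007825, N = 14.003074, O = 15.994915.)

Atom tally by fragment:
  naphthalene ring system core → C:10 H:8
  (− 3 ring H displaced by substituents)
  + CHO → C:1 H:1 O:1
  + C6H5 → C:6 H:5
  + NH2 → N:1 H:2
Element totals:
  C: 17
  H: 13
  N: 1
  O: 1
Molecular formula: C17H13NO.
  M = 17(12.0) + 13(1.007825) + 14.003074 + 15.994915
    = 204.000000 + 13.101725 + 14.003074 + 15.994915 = 247.099714

247.0997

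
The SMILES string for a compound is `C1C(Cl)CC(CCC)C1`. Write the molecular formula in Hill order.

C8H15Cl

Atom tally by fragment:
  cyclopentane ring core → C:5 H:10
  (− 2 ring H displaced by substituents)
  + Cl → Cl:1
  + CH2CH2CH3 → C:3 H:7
Element totals:
  C: 8
  H: 15
  Cl: 1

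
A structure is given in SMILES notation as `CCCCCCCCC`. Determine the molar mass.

Atom tally by fragment:
  CH3 → C:1 H:3
  CH2 → C:1 H:2
  CH2 → C:1 H:2
  CH2 → C:1 H:2
  CH2 → C:1 H:2
  CH2 → C:1 H:2
  CH2 → C:1 H:2
  CH2 → C:1 H:2
  CH3 → C:1 H:3
Element totals:
  C: 9
  H: 20
Molecular formula: C9H20.
  M = 9(12.011) + 20(1.008)
    = 108.099 + 20.160 = 128.259

128.26 g/mol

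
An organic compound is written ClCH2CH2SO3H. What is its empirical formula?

C2H5ClO3S

Atom tally by fragment:
  ClCH2 → C:1 H:2 Cl:1
  CH2SO3H → C:1 H:3 S:1 O:3
Element totals:
  C: 2
  H: 5
  Cl: 1
  O: 3
  S: 1
Molecular formula: C2H5ClO3S.
gcd of subscripts (2, 1, 5, 3, 1) = 1, so the empirical formula equals the molecular formula.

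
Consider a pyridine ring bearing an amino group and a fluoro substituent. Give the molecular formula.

C5H5FN2

Atom tally by fragment:
  pyridine ring core → C:5 H:5 N:1
  (− 2 ring H displaced by substituents)
  + NH2 → N:1 H:2
  + F → F:1
Element totals:
  C: 5
  H: 5
  F: 1
  N: 2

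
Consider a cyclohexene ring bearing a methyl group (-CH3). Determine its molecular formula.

C7H12

Atom tally by fragment:
  cyclohexene ring core → C:6 H:10
  (− 1 ring H displaced by substituents)
  + CH3 → C:1 H:3
Element totals:
  C: 7
  H: 12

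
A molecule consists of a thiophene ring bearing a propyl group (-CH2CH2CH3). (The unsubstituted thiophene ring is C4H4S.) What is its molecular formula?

Atom tally by fragment:
  thiophene ring core → C:4 H:4 S:1
  (− 1 ring H displaced by substituents)
  + CH2CH2CH3 → C:3 H:7
Element totals:
  C: 7
  H: 10
  S: 1

C7H10S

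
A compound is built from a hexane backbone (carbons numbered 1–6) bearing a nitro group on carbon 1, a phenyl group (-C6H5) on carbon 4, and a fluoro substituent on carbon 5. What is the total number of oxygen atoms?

2

Atom tally by fragment:
  O2NCH2 → C:1 H:2 N:1 O:2
  CH2 → C:1 H:2
  CH2 → C:1 H:2
  CH(C6H5) → C:7 H:6
  CH(F) → C:1 H:1 F:1
  CH3 → C:1 H:3
Element totals:
  C: 12
  H: 16
  F: 1
  N: 1
  O: 2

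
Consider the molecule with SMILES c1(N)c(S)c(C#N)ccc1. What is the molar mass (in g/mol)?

Atom tally by fragment:
  benzene ring core → C:6 H:6
  (− 3 ring H displaced by substituents)
  + NH2 → N:1 H:2
  + SH → S:1 H:1
  + CN → C:1 N:1
Element totals:
  C: 7
  H: 6
  N: 2
  S: 1
Molecular formula: C7H6N2S.
  M = 7(12.011) + 6(1.008) + 2(14.007) + 32.06
    = 84.077 + 6.048 + 28.014 + 32.060 = 150.199

150.20 g/mol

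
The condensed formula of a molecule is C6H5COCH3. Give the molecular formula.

Element totals:
  C: 8
  H: 8
  O: 1

C8H8O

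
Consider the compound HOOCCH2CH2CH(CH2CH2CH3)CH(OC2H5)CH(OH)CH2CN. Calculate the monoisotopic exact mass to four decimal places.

257.1627

Element totals:
  C: 13
  H: 23
  N: 1
  O: 4
Molecular formula: C13H23NO4.
  M = 13(12.0) + 23(1.007825) + 14.003074 + 4(15.994915)
    = 156.000000 + 23.179975 + 14.003074 + 63.979660 = 257.162709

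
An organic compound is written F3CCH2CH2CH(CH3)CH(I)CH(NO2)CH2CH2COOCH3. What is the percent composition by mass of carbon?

Atom tally by fragment:
  F3CCH2 → C:2 H:2 F:3
  CH2 → C:1 H:2
  CH(CH3) → C:2 H:4
  CH(I) → C:1 H:1 I:1
  CH(NO2) → C:1 H:1 N:1 O:2
  CH2 → C:1 H:2
  CH2COOCH3 → C:3 H:5 O:2
Element totals:
  C: 11
  H: 17
  F: 3
  I: 1
  N: 1
  O: 4
Molecular formula: C11H17F3INO4.
Molar mass = 411.158 g/mol.
Mass from C: 11 × 12.011 = 132.121 g/mol.
%C = 132.121 / 411.158 × 100 = 32.13%.

32.13%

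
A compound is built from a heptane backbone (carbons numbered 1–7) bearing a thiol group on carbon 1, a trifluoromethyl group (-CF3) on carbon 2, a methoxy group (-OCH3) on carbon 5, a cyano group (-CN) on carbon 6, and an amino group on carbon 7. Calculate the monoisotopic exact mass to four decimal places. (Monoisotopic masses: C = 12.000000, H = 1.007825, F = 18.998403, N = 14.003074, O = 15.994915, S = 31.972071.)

Atom tally by fragment:
  HSCH2 → C:1 H:3 S:1
  CH(CF3) → C:2 H:1 F:3
  CH2 → C:1 H:2
  CH2 → C:1 H:2
  CH(OCH3) → C:2 H:4 O:1
  CH(CN) → C:2 H:1 N:1
  CH2NH2 → C:1 H:4 N:1
Element totals:
  C: 10
  H: 17
  F: 3
  N: 2
  O: 1
  S: 1
Molecular formula: C10H17F3N2OS.
  M = 10(12.0) + 17(1.007825) + 3(18.998403) + 2(14.003074) + 15.994915 + 31.972071
    = 120.000000 + 17.133025 + 56.995209 + 28.006148 + 15.994915 + 31.972071 = 270.101368

270.1014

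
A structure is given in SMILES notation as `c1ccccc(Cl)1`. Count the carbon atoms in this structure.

6

Atom tally by fragment:
  benzene ring core → C:6 H:6
  (− 1 ring H displaced by substituents)
  + Cl → Cl:1
Element totals:
  C: 6
  H: 5
  Cl: 1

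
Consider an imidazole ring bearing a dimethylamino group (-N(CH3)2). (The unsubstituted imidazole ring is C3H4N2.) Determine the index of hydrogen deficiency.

3

Atom tally by fragment:
  imidazole ring core → C:3 H:4 N:2
  (− 1 ring H displaced by substituents)
  + N(CH3)2 → N:1 C:2 H:6
Element totals:
  C: 5
  H: 9
  N: 3
Molecular formula: C5H9N3.
DoU = (2C + 2 + N − H − X) / 2 = (2·5 + 2 + 3 − 9 − 0) / 2 = 3.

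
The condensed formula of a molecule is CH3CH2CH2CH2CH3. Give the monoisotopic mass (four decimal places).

72.0939

Element totals:
  C: 5
  H: 12
Molecular formula: C5H12.
  M = 5(12.0) + 12(1.007825)
    = 60.000000 + 12.093900 = 72.093900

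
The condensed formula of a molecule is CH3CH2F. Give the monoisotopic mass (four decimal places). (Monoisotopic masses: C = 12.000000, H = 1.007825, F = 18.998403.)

Atom tally by fragment:
  CH3 → C:1 H:3
  CH2F → C:1 H:2 F:1
Element totals:
  C: 2
  H: 5
  F: 1
Molecular formula: C2H5F.
  M = 2(12.0) + 5(1.007825) + 18.998403
    = 24.000000 + 5.039125 + 18.998403 = 48.037528

48.0375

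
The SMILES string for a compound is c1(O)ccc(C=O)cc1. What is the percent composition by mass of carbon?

68.85%

Atom tally by fragment:
  benzene ring core → C:6 H:6
  (− 2 ring H displaced by substituents)
  + OH → O:1 H:1
  + CHO → C:1 H:1 O:1
Element totals:
  C: 7
  H: 6
  O: 2
Molecular formula: C7H6O2.
Molar mass = 122.123 g/mol.
Mass from C: 7 × 12.011 = 84.077 g/mol.
%C = 84.077 / 122.123 × 100 = 68.85%.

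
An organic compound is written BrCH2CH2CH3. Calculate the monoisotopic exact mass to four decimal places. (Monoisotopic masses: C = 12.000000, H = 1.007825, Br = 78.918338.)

121.9731

Atom tally by fragment:
  BrCH2 → C:1 H:2 Br:1
  CH2 → C:1 H:2
  CH3 → C:1 H:3
Element totals:
  C: 3
  H: 7
  Br: 1
Molecular formula: C3H7Br.
  M = 3(12.0) + 7(1.007825) + 78.918338
    = 36.000000 + 7.054775 + 78.918338 = 121.973113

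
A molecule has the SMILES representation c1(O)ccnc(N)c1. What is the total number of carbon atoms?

Atom tally by fragment:
  pyridine ring core → C:5 H:5 N:1
  (− 2 ring H displaced by substituents)
  + OH → O:1 H:1
  + NH2 → N:1 H:2
Element totals:
  C: 5
  H: 6
  N: 2
  O: 1

5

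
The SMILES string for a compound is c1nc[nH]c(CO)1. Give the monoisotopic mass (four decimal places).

98.0480

Atom tally by fragment:
  imidazole ring core → C:3 H:4 N:2
  (− 1 ring H displaced by substituents)
  + CH2OH → C:1 H:3 O:1
Element totals:
  C: 4
  H: 6
  N: 2
  O: 1
Molecular formula: C4H6N2O.
  M = 4(12.0) + 6(1.007825) + 2(14.003074) + 15.994915
    = 48.000000 + 6.046950 + 28.006148 + 15.994915 = 98.048013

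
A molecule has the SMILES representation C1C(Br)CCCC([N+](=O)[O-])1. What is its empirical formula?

C6H10BrNO2

Atom tally by fragment:
  cyclohexane ring core → C:6 H:12
  (− 2 ring H displaced by substituents)
  + Br → Br:1
  + NO2 → N:1 O:2
Element totals:
  C: 6
  H: 10
  Br: 1
  N: 1
  O: 2
Molecular formula: C6H10BrNO2.
gcd of subscripts (1, 6, 10, 1, 2) = 1, so the empirical formula equals the molecular formula.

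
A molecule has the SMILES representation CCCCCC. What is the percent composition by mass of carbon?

83.62%

Atom tally by fragment:
  CH3 → C:1 H:3
  CH2 → C:1 H:2
  CH2 → C:1 H:2
  CH2 → C:1 H:2
  CH2 → C:1 H:2
  CH3 → C:1 H:3
Element totals:
  C: 6
  H: 14
Molecular formula: C6H14.
Molar mass = 86.178 g/mol.
Mass from C: 6 × 12.011 = 72.066 g/mol.
%C = 72.066 / 86.178 × 100 = 83.62%.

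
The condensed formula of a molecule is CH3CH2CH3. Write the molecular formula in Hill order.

Atom tally by fragment:
  CH3 → C:1 H:3
  CH2 → C:1 H:2
  CH3 → C:1 H:3
Element totals:
  C: 3
  H: 8

C3H8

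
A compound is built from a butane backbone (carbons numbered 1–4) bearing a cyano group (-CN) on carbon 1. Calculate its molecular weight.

Atom tally by fragment:
  NCCH2 → C:2 H:2 N:1
  CH2 → C:1 H:2
  CH2 → C:1 H:2
  CH3 → C:1 H:3
Element totals:
  C: 5
  H: 9
  N: 1
Molecular formula: C5H9N.
  M = 5(12.011) + 9(1.008) + 14.007
    = 60.055 + 9.072 + 14.007 = 83.134

83.13 g/mol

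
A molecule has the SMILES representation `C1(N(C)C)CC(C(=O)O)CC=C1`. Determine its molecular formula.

Atom tally by fragment:
  cyclohexene ring core → C:6 H:10
  (− 2 ring H displaced by substituents)
  + N(CH3)2 → N:1 C:2 H:6
  + COOH → C:1 H:1 O:2
Element totals:
  C: 9
  H: 15
  N: 1
  O: 2

C9H15NO2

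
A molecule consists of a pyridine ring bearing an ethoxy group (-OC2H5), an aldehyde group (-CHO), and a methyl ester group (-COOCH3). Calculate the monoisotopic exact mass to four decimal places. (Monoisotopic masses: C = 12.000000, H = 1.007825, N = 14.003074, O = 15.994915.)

209.0688

Atom tally by fragment:
  pyridine ring core → C:5 H:5 N:1
  (− 3 ring H displaced by substituents)
  + OC2H5 → C:2 H:5 O:1
  + CHO → C:1 H:1 O:1
  + COOCH3 → C:2 H:3 O:2
Element totals:
  C: 10
  H: 11
  N: 1
  O: 4
Molecular formula: C10H11NO4.
  M = 10(12.0) + 11(1.007825) + 14.003074 + 4(15.994915)
    = 120.000000 + 11.086075 + 14.003074 + 63.979660 = 209.068809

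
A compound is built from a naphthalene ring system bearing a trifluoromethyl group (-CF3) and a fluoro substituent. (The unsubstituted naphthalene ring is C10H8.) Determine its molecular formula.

C11H6F4

Atom tally by fragment:
  naphthalene ring system core → C:10 H:8
  (− 2 ring H displaced by substituents)
  + CF3 → C:1 F:3
  + F → F:1
Element totals:
  C: 11
  H: 6
  F: 4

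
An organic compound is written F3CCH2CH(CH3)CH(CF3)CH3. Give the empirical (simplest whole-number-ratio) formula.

C7H10F6

Element totals:
  C: 7
  H: 10
  F: 6
Molecular formula: C7H10F6.
gcd of subscripts (7, 6, 10) = 1, so the empirical formula equals the molecular formula.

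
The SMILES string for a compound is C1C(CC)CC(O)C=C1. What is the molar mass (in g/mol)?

126.20 g/mol

Atom tally by fragment:
  cyclohexene ring core → C:6 H:10
  (− 2 ring H displaced by substituents)
  + C2H5 → C:2 H:5
  + OH → O:1 H:1
Element totals:
  C: 8
  H: 14
  O: 1
Molecular formula: C8H14O.
  M = 8(12.011) + 14(1.008) + 15.999
    = 96.088 + 14.112 + 15.999 = 126.199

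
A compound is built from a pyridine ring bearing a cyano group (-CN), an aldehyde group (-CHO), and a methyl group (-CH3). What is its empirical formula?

Atom tally by fragment:
  pyridine ring core → C:5 H:5 N:1
  (− 3 ring H displaced by substituents)
  + CN → C:1 N:1
  + CHO → C:1 H:1 O:1
  + CH3 → C:1 H:3
Element totals:
  C: 8
  H: 6
  N: 2
  O: 1
Molecular formula: C8H6N2O.
gcd of subscripts (8, 6, 2, 1) = 1, so the empirical formula equals the molecular formula.

C8H6N2O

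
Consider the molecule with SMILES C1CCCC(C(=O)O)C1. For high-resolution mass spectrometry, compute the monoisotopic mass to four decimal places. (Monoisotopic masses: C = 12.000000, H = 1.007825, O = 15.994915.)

Atom tally by fragment:
  cyclohexane ring core → C:6 H:12
  (− 1 ring H displaced by substituents)
  + COOH → C:1 H:1 O:2
Element totals:
  C: 7
  H: 12
  O: 2
Molecular formula: C7H12O2.
  M = 7(12.0) + 12(1.007825) + 2(15.994915)
    = 84.000000 + 12.093900 + 31.989830 = 128.083730

128.0837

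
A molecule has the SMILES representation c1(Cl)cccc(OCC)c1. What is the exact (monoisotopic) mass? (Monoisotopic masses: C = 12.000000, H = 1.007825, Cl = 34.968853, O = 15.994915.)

156.0342

Atom tally by fragment:
  benzene ring core → C:6 H:6
  (− 2 ring H displaced by substituents)
  + Cl → Cl:1
  + OC2H5 → C:2 H:5 O:1
Element totals:
  C: 8
  H: 9
  Cl: 1
  O: 1
Molecular formula: C8H9ClO.
  M = 8(12.0) + 9(1.007825) + 34.968853 + 15.994915
    = 96.000000 + 9.070425 + 34.968853 + 15.994915 = 156.034193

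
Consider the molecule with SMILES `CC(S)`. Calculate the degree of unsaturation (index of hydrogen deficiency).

Atom tally by fragment:
  CH3 → C:1 H:3
  CH2SH → C:1 H:3 S:1
Element totals:
  C: 2
  H: 6
  S: 1
Molecular formula: C2H6S.
DoU = (2C + 2 + N − H − X) / 2 = (2·2 + 2 + 0 − 6 − 0) / 2 = 0.

0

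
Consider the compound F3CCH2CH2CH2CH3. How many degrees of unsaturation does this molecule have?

0

Atom tally by fragment:
  F3CCH2 → C:2 H:2 F:3
  CH2 → C:1 H:2
  CH2 → C:1 H:2
  CH3 → C:1 H:3
Element totals:
  C: 5
  H: 9
  F: 3
Molecular formula: C5H9F3.
DoU = (2C + 2 + N − H − X) / 2 = (2·5 + 2 + 0 − 9 − 3) / 2 = 0.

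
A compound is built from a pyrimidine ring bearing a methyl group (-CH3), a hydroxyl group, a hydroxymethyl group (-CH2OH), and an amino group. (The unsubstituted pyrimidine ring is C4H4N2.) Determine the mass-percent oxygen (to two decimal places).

Atom tally by fragment:
  pyrimidine ring core → C:4 H:4 N:2
  (− 4 ring H displaced by substituents)
  + CH3 → C:1 H:3
  + OH → O:1 H:1
  + CH2OH → C:1 H:3 O:1
  + NH2 → N:1 H:2
Element totals:
  C: 6
  H: 9
  N: 3
  O: 2
Molecular formula: C6H9N3O2.
Molar mass = 155.157 g/mol.
Mass from O: 2 × 15.999 = 31.998 g/mol.
%O = 31.998 / 155.157 × 100 = 20.62%.

20.62%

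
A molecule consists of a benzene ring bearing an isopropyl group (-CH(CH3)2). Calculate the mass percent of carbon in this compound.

89.94%

Atom tally by fragment:
  benzene ring core → C:6 H:6
  (− 1 ring H displaced by substituents)
  + CH(CH3)2 → C:3 H:7
Element totals:
  C: 9
  H: 12
Molecular formula: C9H12.
Molar mass = 120.195 g/mol.
Mass from C: 9 × 12.011 = 108.099 g/mol.
%C = 108.099 / 120.195 × 100 = 89.94%.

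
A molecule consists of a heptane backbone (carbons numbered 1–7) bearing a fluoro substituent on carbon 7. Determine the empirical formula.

Atom tally by fragment:
  CH3 → C:1 H:3
  CH2 → C:1 H:2
  CH2 → C:1 H:2
  CH2 → C:1 H:2
  CH2 → C:1 H:2
  CH2 → C:1 H:2
  CH2F → C:1 H:2 F:1
Element totals:
  C: 7
  H: 15
  F: 1
Molecular formula: C7H15F.
gcd of subscripts (7, 1, 15) = 1, so the empirical formula equals the molecular formula.

C7H15F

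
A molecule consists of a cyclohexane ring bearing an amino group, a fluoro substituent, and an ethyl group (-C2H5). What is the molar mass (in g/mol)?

145.22 g/mol

Atom tally by fragment:
  cyclohexane ring core → C:6 H:12
  (− 3 ring H displaced by substituents)
  + NH2 → N:1 H:2
  + F → F:1
  + C2H5 → C:2 H:5
Element totals:
  C: 8
  H: 16
  F: 1
  N: 1
Molecular formula: C8H16FN.
  M = 8(12.011) + 16(1.008) + 18.998 + 14.007
    = 96.088 + 16.128 + 18.998 + 14.007 = 145.221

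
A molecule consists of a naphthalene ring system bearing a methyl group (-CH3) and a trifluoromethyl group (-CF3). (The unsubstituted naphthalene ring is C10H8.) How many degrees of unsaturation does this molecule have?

Atom tally by fragment:
  naphthalene ring system core → C:10 H:8
  (− 2 ring H displaced by substituents)
  + CH3 → C:1 H:3
  + CF3 → C:1 F:3
Element totals:
  C: 12
  H: 9
  F: 3
Molecular formula: C12H9F3.
DoU = (2C + 2 + N − H − X) / 2 = (2·12 + 2 + 0 − 9 − 3) / 2 = 7.

7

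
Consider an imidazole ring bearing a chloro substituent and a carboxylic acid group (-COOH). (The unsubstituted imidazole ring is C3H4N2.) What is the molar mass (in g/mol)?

Atom tally by fragment:
  imidazole ring core → C:3 H:4 N:2
  (− 2 ring H displaced by substituents)
  + Cl → Cl:1
  + COOH → C:1 H:1 O:2
Element totals:
  C: 4
  H: 3
  Cl: 1
  N: 2
  O: 2
Molecular formula: C4H3ClN2O2.
  M = 4(12.011) + 3(1.008) + 35.45 + 2(14.007) + 2(15.999)
    = 48.044 + 3.024 + 35.450 + 28.014 + 31.998 = 146.530

146.53 g/mol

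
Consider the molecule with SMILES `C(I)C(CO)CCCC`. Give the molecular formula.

Atom tally by fragment:
  ICH2 → C:1 H:2 I:1
  CH(CH2OH) → C:2 H:4 O:1
  CH2 → C:1 H:2
  CH2 → C:1 H:2
  CH2 → C:1 H:2
  CH3 → C:1 H:3
Element totals:
  C: 7
  H: 15
  I: 1
  O: 1

C7H15IO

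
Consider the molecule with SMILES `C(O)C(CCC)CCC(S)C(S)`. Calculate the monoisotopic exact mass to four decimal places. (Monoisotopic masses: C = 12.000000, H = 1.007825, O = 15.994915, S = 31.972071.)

Atom tally by fragment:
  HOCH2 → C:1 H:3 O:1
  CH(CH2CH2CH3) → C:4 H:8
  CH2 → C:1 H:2
  CH2 → C:1 H:2
  CH(SH) → C:1 H:2 S:1
  CH2SH → C:1 H:3 S:1
Element totals:
  C: 9
  H: 20
  O: 1
  S: 2
Molecular formula: C9H20OS2.
  M = 9(12.0) + 20(1.007825) + 15.994915 + 2(31.972071)
    = 108.000000 + 20.156500 + 15.994915 + 63.944142 = 208.095557

208.0956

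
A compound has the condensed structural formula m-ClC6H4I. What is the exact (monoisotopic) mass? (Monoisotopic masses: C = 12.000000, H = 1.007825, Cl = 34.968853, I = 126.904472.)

237.9046

Element totals:
  C: 6
  H: 4
  Cl: 1
  I: 1
Molecular formula: C6H4ClI.
  M = 6(12.0) + 4(1.007825) + 34.968853 + 126.904472
    = 72.000000 + 4.031300 + 34.968853 + 126.904472 = 237.904625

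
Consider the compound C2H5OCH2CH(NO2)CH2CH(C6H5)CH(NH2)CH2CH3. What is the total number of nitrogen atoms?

Atom tally by fragment:
  C2H5OCH2 → C:3 H:7 O:1
  CH(NO2) → C:1 H:1 N:1 O:2
  CH2 → C:1 H:2
  CH(C6H5) → C:7 H:6
  CH(NH2) → C:1 H:3 N:1
  CH2 → C:1 H:2
  CH3 → C:1 H:3
Element totals:
  C: 15
  H: 24
  N: 2
  O: 3

2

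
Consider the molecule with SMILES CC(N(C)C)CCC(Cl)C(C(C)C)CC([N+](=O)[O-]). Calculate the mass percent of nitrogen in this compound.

10.05%

Atom tally by fragment:
  CH3 → C:1 H:3
  CH(N(CH3)2) → C:3 H:7 N:1
  CH2 → C:1 H:2
  CH2 → C:1 H:2
  CH(Cl) → C:1 H:1 Cl:1
  CH(CH(CH3)2) → C:4 H:8
  CH2 → C:1 H:2
  CH2NO2 → C:1 H:2 N:1 O:2
Element totals:
  C: 13
  H: 27
  Cl: 1
  N: 2
  O: 2
Molecular formula: C13H27ClN2O2.
Molar mass = 278.821 g/mol.
Mass from N: 2 × 14.007 = 28.014 g/mol.
%N = 28.014 / 278.821 × 100 = 10.05%.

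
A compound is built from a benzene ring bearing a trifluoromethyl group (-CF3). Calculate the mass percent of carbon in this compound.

57.54%

Atom tally by fragment:
  benzene ring core → C:6 H:6
  (− 1 ring H displaced by substituents)
  + CF3 → C:1 F:3
Element totals:
  C: 7
  H: 5
  F: 3
Molecular formula: C7H5F3.
Molar mass = 146.111 g/mol.
Mass from C: 7 × 12.011 = 84.077 g/mol.
%C = 84.077 / 146.111 × 100 = 57.54%.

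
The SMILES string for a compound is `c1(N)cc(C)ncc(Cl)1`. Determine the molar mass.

Atom tally by fragment:
  pyridine ring core → C:5 H:5 N:1
  (− 3 ring H displaced by substituents)
  + NH2 → N:1 H:2
  + CH3 → C:1 H:3
  + Cl → Cl:1
Element totals:
  C: 6
  H: 7
  Cl: 1
  N: 2
Molecular formula: C6H7ClN2.
  M = 6(12.011) + 7(1.008) + 35.45 + 2(14.007)
    = 72.066 + 7.056 + 35.450 + 28.014 = 142.586

142.59 g/mol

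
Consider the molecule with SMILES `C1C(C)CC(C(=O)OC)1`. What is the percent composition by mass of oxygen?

24.97%

Atom tally by fragment:
  cyclobutane ring core → C:4 H:8
  (− 2 ring H displaced by substituents)
  + CH3 → C:1 H:3
  + COOCH3 → C:2 H:3 O:2
Element totals:
  C: 7
  H: 12
  O: 2
Molecular formula: C7H12O2.
Molar mass = 128.171 g/mol.
Mass from O: 2 × 15.999 = 31.998 g/mol.
%O = 31.998 / 128.171 × 100 = 24.97%.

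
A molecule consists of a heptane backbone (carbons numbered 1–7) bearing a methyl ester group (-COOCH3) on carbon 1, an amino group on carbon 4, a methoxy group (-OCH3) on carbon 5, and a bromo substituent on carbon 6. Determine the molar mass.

Atom tally by fragment:
  CH3OOCCH2 → C:3 H:5 O:2
  CH2 → C:1 H:2
  CH2 → C:1 H:2
  CH(NH2) → C:1 H:3 N:1
  CH(OCH3) → C:2 H:4 O:1
  CH(Br) → C:1 H:1 Br:1
  CH3 → C:1 H:3
Element totals:
  C: 10
  H: 20
  Br: 1
  N: 1
  O: 3
Molecular formula: C10H20BrNO3.
  M = 10(12.011) + 20(1.008) + 79.904 + 14.007 + 3(15.999)
    = 120.110 + 20.160 + 79.904 + 14.007 + 47.997 = 282.178

282.18 g/mol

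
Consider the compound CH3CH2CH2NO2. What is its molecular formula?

C3H7NO2

Atom tally by fragment:
  CH3 → C:1 H:3
  CH2 → C:1 H:2
  CH2NO2 → C:1 H:2 N:1 O:2
Element totals:
  C: 3
  H: 7
  N: 1
  O: 2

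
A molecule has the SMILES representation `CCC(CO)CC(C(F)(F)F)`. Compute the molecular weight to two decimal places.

Atom tally by fragment:
  CH3 → C:1 H:3
  CH2 → C:1 H:2
  CH(CH2OH) → C:2 H:4 O:1
  CH2 → C:1 H:2
  CH2CF3 → C:2 H:2 F:3
Element totals:
  C: 7
  H: 13
  F: 3
  O: 1
Molecular formula: C7H13F3O.
  M = 7(12.011) + 13(1.008) + 3(18.998) + 15.999
    = 84.077 + 13.104 + 56.994 + 15.999 = 170.174

170.17 g/mol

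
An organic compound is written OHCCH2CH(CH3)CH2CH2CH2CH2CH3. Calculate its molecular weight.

Atom tally by fragment:
  OHCCH2 → C:2 H:3 O:1
  CH(CH3) → C:2 H:4
  CH2 → C:1 H:2
  CH2 → C:1 H:2
  CH2 → C:1 H:2
  CH2 → C:1 H:2
  CH3 → C:1 H:3
Element totals:
  C: 9
  H: 18
  O: 1
Molecular formula: C9H18O.
  M = 9(12.011) + 18(1.008) + 15.999
    = 108.099 + 18.144 + 15.999 = 142.242

142.24 g/mol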